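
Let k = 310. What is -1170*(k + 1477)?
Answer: -2090790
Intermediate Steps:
-1170*(k + 1477) = -1170*(310 + 1477) = -1170*1787 = -2090790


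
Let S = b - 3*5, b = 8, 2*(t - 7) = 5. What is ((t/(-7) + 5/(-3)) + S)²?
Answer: 177241/1764 ≈ 100.48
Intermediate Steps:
t = 19/2 (t = 7 + (½)*5 = 7 + 5/2 = 19/2 ≈ 9.5000)
S = -7 (S = 8 - 3*5 = 8 - 1*15 = 8 - 15 = -7)
((t/(-7) + 5/(-3)) + S)² = (((19/2)/(-7) + 5/(-3)) - 7)² = (((19/2)*(-⅐) + 5*(-⅓)) - 7)² = ((-19/14 - 5/3) - 7)² = (-127/42 - 7)² = (-421/42)² = 177241/1764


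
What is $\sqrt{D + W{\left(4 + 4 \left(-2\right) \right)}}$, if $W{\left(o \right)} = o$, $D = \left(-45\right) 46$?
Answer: $i \sqrt{2074} \approx 45.541 i$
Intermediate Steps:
$D = -2070$
$\sqrt{D + W{\left(4 + 4 \left(-2\right) \right)}} = \sqrt{-2070 + \left(4 + 4 \left(-2\right)\right)} = \sqrt{-2070 + \left(4 - 8\right)} = \sqrt{-2070 - 4} = \sqrt{-2074} = i \sqrt{2074}$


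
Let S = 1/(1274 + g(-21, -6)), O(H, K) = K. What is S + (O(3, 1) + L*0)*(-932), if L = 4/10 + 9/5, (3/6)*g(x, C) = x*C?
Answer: -1422231/1526 ≈ -932.00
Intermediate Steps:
g(x, C) = 2*C*x (g(x, C) = 2*(x*C) = 2*(C*x) = 2*C*x)
L = 11/5 (L = 4*(⅒) + 9*(⅕) = ⅖ + 9/5 = 11/5 ≈ 2.2000)
S = 1/1526 (S = 1/(1274 + 2*(-6)*(-21)) = 1/(1274 + 252) = 1/1526 ≈ 0.00065531)
S + (O(3, 1) + L*0)*(-932) = 1/1526 + (1 + (11/5)*0)*(-932) = 1/1526 + (1 + 0)*(-932) = 1/1526 + 1*(-932) = 1/1526 - 932 = -1422231/1526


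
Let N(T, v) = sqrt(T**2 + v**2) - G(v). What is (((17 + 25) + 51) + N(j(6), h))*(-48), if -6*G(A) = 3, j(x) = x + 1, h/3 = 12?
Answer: -4488 - 48*sqrt(1345) ≈ -6248.4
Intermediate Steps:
h = 36 (h = 3*12 = 36)
j(x) = 1 + x
G(A) = -1/2 (G(A) = -1/6*3 = -1/2)
N(T, v) = 1/2 + sqrt(T**2 + v**2) (N(T, v) = sqrt(T**2 + v**2) - 1*(-1/2) = sqrt(T**2 + v**2) + 1/2 = 1/2 + sqrt(T**2 + v**2))
(((17 + 25) + 51) + N(j(6), h))*(-48) = (((17 + 25) + 51) + (1/2 + sqrt((1 + 6)**2 + 36**2)))*(-48) = ((42 + 51) + (1/2 + sqrt(7**2 + 1296)))*(-48) = (93 + (1/2 + sqrt(49 + 1296)))*(-48) = (93 + (1/2 + sqrt(1345)))*(-48) = (187/2 + sqrt(1345))*(-48) = -4488 - 48*sqrt(1345)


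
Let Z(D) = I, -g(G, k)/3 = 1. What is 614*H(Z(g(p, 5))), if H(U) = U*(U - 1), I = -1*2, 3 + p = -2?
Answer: 3684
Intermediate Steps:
p = -5 (p = -3 - 2 = -5)
I = -2
g(G, k) = -3 (g(G, k) = -3*1 = -3)
Z(D) = -2
H(U) = U*(-1 + U)
614*H(Z(g(p, 5))) = 614*(-2*(-1 - 2)) = 614*(-2*(-3)) = 614*6 = 3684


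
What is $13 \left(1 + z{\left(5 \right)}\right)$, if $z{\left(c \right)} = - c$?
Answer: $-52$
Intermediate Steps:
$13 \left(1 + z{\left(5 \right)}\right) = 13 \left(1 - 5\right) = 13 \left(-4\right) = -52$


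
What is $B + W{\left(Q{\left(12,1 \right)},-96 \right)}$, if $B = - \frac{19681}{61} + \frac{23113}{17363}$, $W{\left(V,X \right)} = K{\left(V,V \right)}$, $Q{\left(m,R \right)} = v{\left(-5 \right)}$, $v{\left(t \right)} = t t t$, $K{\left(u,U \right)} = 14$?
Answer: $- \frac{325483308}{1059143} \approx -307.31$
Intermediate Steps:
$v{\left(t \right)} = t^{3}$ ($v{\left(t \right)} = t^{2} t = t^{3}$)
$Q{\left(m,R \right)} = -125$ ($Q{\left(m,R \right)} = \left(-5\right)^{3} = -125$)
$W{\left(V,X \right)} = 14$
$B = - \frac{340311310}{1059143}$ ($B = \left(-19681\right) \frac{1}{61} + 23113 \cdot \frac{1}{17363} = - \frac{19681}{61} + \frac{23113}{17363} = - \frac{340311310}{1059143} \approx -321.31$)
$B + W{\left(Q{\left(12,1 \right)},-96 \right)} = - \frac{340311310}{1059143} + 14 = - \frac{325483308}{1059143}$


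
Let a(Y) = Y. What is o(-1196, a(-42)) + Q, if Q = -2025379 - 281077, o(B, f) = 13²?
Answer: -2306287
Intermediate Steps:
o(B, f) = 169
Q = -2306456
o(-1196, a(-42)) + Q = 169 - 2306456 = -2306287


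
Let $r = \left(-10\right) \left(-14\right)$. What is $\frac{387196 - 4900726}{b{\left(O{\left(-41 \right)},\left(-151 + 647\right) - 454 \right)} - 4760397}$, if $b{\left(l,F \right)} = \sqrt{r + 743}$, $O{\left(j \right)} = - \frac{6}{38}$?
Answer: $\frac{10743097335705}{11330689798363} + \frac{2256765 \sqrt{883}}{11330689798363} \approx 0.94815$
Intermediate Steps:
$r = 140$
$O{\left(j \right)} = - \frac{3}{19}$ ($O{\left(j \right)} = \left(-6\right) \frac{1}{38} = - \frac{3}{19}$)
$b{\left(l,F \right)} = \sqrt{883}$ ($b{\left(l,F \right)} = \sqrt{140 + 743} = \sqrt{883}$)
$\frac{387196 - 4900726}{b{\left(O{\left(-41 \right)},\left(-151 + 647\right) - 454 \right)} - 4760397} = \frac{387196 - 4900726}{\sqrt{883} - 4760397} = - \frac{4513530}{-4760397 + \sqrt{883}}$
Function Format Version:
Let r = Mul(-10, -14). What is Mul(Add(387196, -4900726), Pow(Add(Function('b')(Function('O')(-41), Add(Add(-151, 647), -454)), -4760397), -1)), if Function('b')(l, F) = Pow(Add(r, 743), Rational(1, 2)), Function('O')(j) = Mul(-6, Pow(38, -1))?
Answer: Add(Rational(10743097335705, 11330689798363), Mul(Rational(2256765, 11330689798363), Pow(883, Rational(1, 2)))) ≈ 0.94815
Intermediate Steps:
r = 140
Function('O')(j) = Rational(-3, 19) (Function('O')(j) = Mul(-6, Rational(1, 38)) = Rational(-3, 19))
Function('b')(l, F) = Pow(883, Rational(1, 2)) (Function('b')(l, F) = Pow(Add(140, 743), Rational(1, 2)) = Pow(883, Rational(1, 2)))
Mul(Add(387196, -4900726), Pow(Add(Function('b')(Function('O')(-41), Add(Add(-151, 647), -454)), -4760397), -1)) = Mul(Add(387196, -4900726), Pow(Add(Pow(883, Rational(1, 2)), -4760397), -1)) = Mul(-4513530, Pow(Add(-4760397, Pow(883, Rational(1, 2))), -1))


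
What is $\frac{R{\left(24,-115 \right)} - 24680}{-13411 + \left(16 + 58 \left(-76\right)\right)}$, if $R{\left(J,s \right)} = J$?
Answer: $\frac{24656}{17803} \approx 1.3849$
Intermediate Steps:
$\frac{R{\left(24,-115 \right)} - 24680}{-13411 + \left(16 + 58 \left(-76\right)\right)} = \frac{24 - 24680}{-13411 + \left(16 + 58 \left(-76\right)\right)} = - \frac{24656}{-13411 + \left(16 - 4408\right)} = - \frac{24656}{-13411 - 4392} = - \frac{24656}{-17803} = \left(-24656\right) \left(- \frac{1}{17803}\right) = \frac{24656}{17803}$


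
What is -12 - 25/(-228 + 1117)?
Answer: -10693/889 ≈ -12.028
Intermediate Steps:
-12 - 25/(-228 + 1117) = -12 - 25/889 = -10693/889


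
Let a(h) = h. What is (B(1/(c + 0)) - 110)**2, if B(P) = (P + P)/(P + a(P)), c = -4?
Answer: 11881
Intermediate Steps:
B(P) = 1 (B(P) = (P + P)/(P + P) = (2*P)/((2*P)) = (2*P)*(1/(2*P)) = 1)
(B(1/(c + 0)) - 110)**2 = (1 - 110)**2 = (-109)**2 = 11881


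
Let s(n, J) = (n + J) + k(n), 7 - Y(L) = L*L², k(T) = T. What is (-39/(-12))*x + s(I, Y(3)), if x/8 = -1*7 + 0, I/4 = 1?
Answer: -194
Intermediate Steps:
I = 4 (I = 4*1 = 4)
Y(L) = 7 - L³ (Y(L) = 7 - L*L² = 7 - L³)
x = -56 (x = 8*(-1*7 + 0) = 8*(-7 + 0) = 8*(-7) = -56)
s(n, J) = J + 2*n (s(n, J) = (n + J) + n = (J + n) + n = J + 2*n)
(-39/(-12))*x + s(I, Y(3)) = -39/(-12)*(-56) + ((7 - 1*3³) + 2*4) = -39*(-1/12)*(-56) + ((7 - 1*27) + 8) = (13/4)*(-56) + ((7 - 27) + 8) = -182 + (-20 + 8) = -182 - 12 = -194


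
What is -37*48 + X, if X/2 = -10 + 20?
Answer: -1756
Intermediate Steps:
X = 20 (X = 2*(-10 + 20) = 2*10 = 20)
-37*48 + X = -37*48 + 20 = -1776 + 20 = -1756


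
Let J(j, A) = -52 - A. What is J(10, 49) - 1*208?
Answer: -309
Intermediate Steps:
J(10, 49) - 1*208 = (-52 - 1*49) - 1*208 = (-52 - 49) - 208 = -101 - 208 = -309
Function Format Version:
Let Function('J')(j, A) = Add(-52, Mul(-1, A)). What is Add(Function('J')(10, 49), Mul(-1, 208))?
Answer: -309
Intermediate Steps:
Add(Function('J')(10, 49), Mul(-1, 208)) = Add(Add(-52, Mul(-1, 49)), Mul(-1, 208)) = Add(Add(-52, -49), -208) = Add(-101, -208) = -309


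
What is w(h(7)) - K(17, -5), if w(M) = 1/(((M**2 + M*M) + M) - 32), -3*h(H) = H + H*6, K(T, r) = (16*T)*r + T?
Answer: 5864890/4367 ≈ 1343.0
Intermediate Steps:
K(T, r) = T + 16*T*r (K(T, r) = 16*T*r + T = T + 16*T*r)
h(H) = -7*H/3 (h(H) = -(H + H*6)/3 = -(H + 6*H)/3 = -7*H/3)
w(M) = 1/(-32 + M + 2*M**2) (w(M) = 1/(((M**2 + M**2) + M) - 32) = 1/((2*M**2 + M) - 32) = 1/((M + 2*M**2) - 32) = 1/(-32 + M + 2*M**2))
w(h(7)) - K(17, -5) = 1/(-32 - 7/3*7 + 2*(-7/3*7)**2) - 17*(1 + 16*(-5)) = 1/(-32 - 49/3 + 2*(-49/3)**2) - 17*(1 - 80) = 1/(-32 - 49/3 + 2*(2401/9)) - 17*(-79) = 1/(-32 - 49/3 + 4802/9) - 1*(-1343) = 1/(4367/9) + 1343 = 9/4367 + 1343 = 5864890/4367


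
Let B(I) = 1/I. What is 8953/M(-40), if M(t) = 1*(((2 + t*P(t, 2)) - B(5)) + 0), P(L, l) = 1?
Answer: -44765/191 ≈ -234.37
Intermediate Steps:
B(I) = 1/I
M(t) = 9/5 + t (M(t) = 1*(((2 + t*1) - 1/5) + 0) = 1*(((2 + t) - 1*⅕) + 0) = 1*(((2 + t) - ⅕) + 0) = 1*((9/5 + t) + 0) = 1*(9/5 + t) = 9/5 + t)
8953/M(-40) = 8953/(9/5 - 40) = 8953/(-191/5) = 8953*(-5/191) = -44765/191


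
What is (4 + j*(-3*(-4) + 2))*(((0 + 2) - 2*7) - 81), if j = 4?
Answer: -5580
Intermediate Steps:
(4 + j*(-3*(-4) + 2))*(((0 + 2) - 2*7) - 81) = (4 + 4*(-3*(-4) + 2))*(((0 + 2) - 2*7) - 81) = (4 + 4*(12 + 2))*((2 - 14) - 81) = (4 + 4*14)*(-12 - 81) = (4 + 56)*(-93) = 60*(-93) = -5580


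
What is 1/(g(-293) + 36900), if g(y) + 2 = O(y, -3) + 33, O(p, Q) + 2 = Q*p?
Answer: 1/37808 ≈ 2.6449e-5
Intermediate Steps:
O(p, Q) = -2 + Q*p
g(y) = 29 - 3*y (g(y) = -2 + ((-2 - 3*y) + 33) = -2 + (31 - 3*y) = 29 - 3*y)
1/(g(-293) + 36900) = 1/((29 - 3*(-293)) + 36900) = 1/((29 + 879) + 36900) = 1/(908 + 36900) = 1/37808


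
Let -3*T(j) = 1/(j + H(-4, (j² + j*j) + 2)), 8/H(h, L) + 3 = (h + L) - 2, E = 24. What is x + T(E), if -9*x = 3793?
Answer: -104265419/247392 ≈ -421.46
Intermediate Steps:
x = -3793/9 (x = -⅑*3793 = -3793/9 ≈ -421.44)
H(h, L) = 8/(-5 + L + h) (H(h, L) = 8/(-3 + ((h + L) - 2)) = 8/(-3 + ((L + h) - 2)) = 8/(-3 + (-2 + L + h)) = 8/(-5 + L + h))
T(j) = -1/(3*(j + 8/(-7 + 2*j²))) (T(j) = -1/(3*(j + 8/(-5 + ((j² + j*j) + 2) - 4))) = -1/(3*(j + 8/(-5 + ((j² + j²) + 2) - 4))) = -1/(3*(j + 8/(-5 + (2*j² + 2) - 4))) = -1/(3*(j + 8/(-5 + (2 + 2*j²) - 4))) = -1/(3*(j + 8/(-7 + 2*j²))))
x + T(E) = -3793/9 + (7 - 2*24²)/(3*(8 - 7*24 + 2*24³)) = -3793/9 + (7 - 2*576)/(3*(8 - 168 + 2*13824)) = -3793/9 + (7 - 1152)/(3*(8 - 168 + 27648)) = -3793/9 + (⅓)*(-1145)/27488 = -3793/9 + (⅓)*(1/27488)*(-1145) = -3793/9 - 1145/82464 = -104265419/247392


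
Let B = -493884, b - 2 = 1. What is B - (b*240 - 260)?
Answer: -494344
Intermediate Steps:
b = 3 (b = 2 + 1 = 3)
B - (b*240 - 260) = -493884 - (3*240 - 260) = -493884 - (720 - 260) = -493884 - 1*460 = -493884 - 460 = -494344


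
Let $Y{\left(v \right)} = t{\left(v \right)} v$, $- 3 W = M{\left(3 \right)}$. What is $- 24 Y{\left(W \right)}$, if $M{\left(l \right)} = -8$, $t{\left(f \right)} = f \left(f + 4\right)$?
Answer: $- \frac{10240}{9} \approx -1137.8$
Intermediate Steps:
$t{\left(f \right)} = f \left(4 + f\right)$
$W = \frac{8}{3}$ ($W = \left(- \frac{1}{3}\right) \left(-8\right) = \frac{8}{3} \approx 2.6667$)
$Y{\left(v \right)} = v^{2} \left(4 + v\right)$ ($Y{\left(v \right)} = v \left(4 + v\right) v = v^{2} \left(4 + v\right)$)
$- 24 Y{\left(W \right)} = - 24 \left(\frac{8}{3}\right)^{2} \left(4 + \frac{8}{3}\right) = - 24 \cdot \frac{64}{9} \cdot \frac{20}{3} = \left(-24\right) \frac{1280}{27} = - \frac{10240}{9}$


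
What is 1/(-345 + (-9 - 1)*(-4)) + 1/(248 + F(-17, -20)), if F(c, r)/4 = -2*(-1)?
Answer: 49/78080 ≈ 0.00062756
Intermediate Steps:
F(c, r) = 8 (F(c, r) = 4*(-2*(-1)) = 4*2 = 8)
1/(-345 + (-9 - 1)*(-4)) + 1/(248 + F(-17, -20)) = 1/(-345 + (-9 - 1)*(-4)) + 1/(248 + 8) = 1/(-345 - 10*(-4)) + 1/256 = 1/(-345 + 40) + 1/256 = 1/(-305) + 1/256 = -1/305 + 1/256 = 49/78080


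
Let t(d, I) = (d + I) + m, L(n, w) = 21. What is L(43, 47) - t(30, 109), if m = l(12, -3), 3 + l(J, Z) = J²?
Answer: -259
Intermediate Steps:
l(J, Z) = -3 + J²
m = 141 (m = -3 + 12² = -3 + 144 = 141)
t(d, I) = 141 + I + d (t(d, I) = (d + I) + 141 = (I + d) + 141 = 141 + I + d)
L(43, 47) - t(30, 109) = 21 - (141 + 109 + 30) = 21 - 1*280 = 21 - 280 = -259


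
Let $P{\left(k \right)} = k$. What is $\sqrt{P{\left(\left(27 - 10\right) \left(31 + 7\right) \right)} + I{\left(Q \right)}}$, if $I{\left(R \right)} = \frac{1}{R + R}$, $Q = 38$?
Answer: $\frac{\sqrt{932843}}{38} \approx 25.417$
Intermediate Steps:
$I{\left(R \right)} = \frac{1}{2 R}$
$\sqrt{P{\left(\left(27 - 10\right) \left(31 + 7\right) \right)} + I{\left(Q \right)}} = \sqrt{\left(27 - 10\right) \left(31 + 7\right) + \frac{1}{2 \cdot 38}} = \sqrt{17 \cdot 38 + \frac{1}{2} \cdot \frac{1}{38}} = \sqrt{646 + \frac{1}{76}} = \sqrt{\frac{49097}{76}} = \frac{\sqrt{932843}}{38}$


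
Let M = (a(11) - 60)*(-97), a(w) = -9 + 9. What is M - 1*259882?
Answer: -254062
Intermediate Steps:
a(w) = 0
M = 5820 (M = (0 - 60)*(-97) = -60*(-97) = 5820)
M - 1*259882 = 5820 - 1*259882 = 5820 - 259882 = -254062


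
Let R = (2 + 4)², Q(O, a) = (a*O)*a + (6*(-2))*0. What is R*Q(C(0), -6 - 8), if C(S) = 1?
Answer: 7056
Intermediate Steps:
Q(O, a) = O*a² (Q(O, a) = (O*a)*a - 12*0 = O*a² + 0 = O*a²)
R = 36 (R = 6² = 36)
R*Q(C(0), -6 - 8) = 36*(1*(-6 - 8)²) = 36*(1*(-14)²) = 36*(1*196) = 36*196 = 7056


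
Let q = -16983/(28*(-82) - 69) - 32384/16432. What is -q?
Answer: -12654781/2428855 ≈ -5.2102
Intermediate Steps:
q = 12654781/2428855 (q = -16983/(-2296 - 69) - 32384*1/16432 = -16983/(-2365) - 2024/1027 = -16983*(-1/2365) - 2024/1027 = 16983/2365 - 2024/1027 = 12654781/2428855 ≈ 5.2102)
-q = -1*12654781/2428855 = -12654781/2428855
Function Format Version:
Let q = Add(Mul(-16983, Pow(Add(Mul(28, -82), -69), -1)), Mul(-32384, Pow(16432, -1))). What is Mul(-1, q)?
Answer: Rational(-12654781, 2428855) ≈ -5.2102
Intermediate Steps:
q = Rational(12654781, 2428855) (q = Add(Mul(-16983, Pow(Add(-2296, -69), -1)), Mul(-32384, Rational(1, 16432))) = Add(Mul(-16983, Pow(-2365, -1)), Rational(-2024, 1027)) = Add(Mul(-16983, Rational(-1, 2365)), Rational(-2024, 1027)) = Add(Rational(16983, 2365), Rational(-2024, 1027)) = Rational(12654781, 2428855) ≈ 5.2102)
Mul(-1, q) = Mul(-1, Rational(12654781, 2428855)) = Rational(-12654781, 2428855)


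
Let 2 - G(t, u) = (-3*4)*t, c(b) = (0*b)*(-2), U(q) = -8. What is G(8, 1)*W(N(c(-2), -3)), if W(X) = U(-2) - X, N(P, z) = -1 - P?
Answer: -686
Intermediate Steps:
c(b) = 0 (c(b) = 0*(-2) = 0)
G(t, u) = 2 + 12*t (G(t, u) = 2 - (-3*4)*t = 2 - (-12)*t = 2 + 12*t)
W(X) = -8 - X
G(8, 1)*W(N(c(-2), -3)) = (2 + 12*8)*(-8 - (-1 - 1*0)) = (2 + 96)*(-8 - (-1 + 0)) = 98*(-8 - 1*(-1)) = 98*(-8 + 1) = 98*(-7) = -686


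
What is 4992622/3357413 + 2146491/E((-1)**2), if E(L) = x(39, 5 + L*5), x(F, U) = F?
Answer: 2402283833347/43646369 ≈ 55040.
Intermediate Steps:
E(L) = 39
4992622/3357413 + 2146491/E((-1)**2) = 4992622/3357413 + 2146491/39 = 4992622*(1/3357413) + 2146491*(1/39) = 4992622/3357413 + 715497/13 = 2402283833347/43646369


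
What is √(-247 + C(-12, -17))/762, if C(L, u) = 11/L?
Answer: 5*I*√357/4572 ≈ 0.020663*I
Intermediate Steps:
√(-247 + C(-12, -17))/762 = √(-247 + 11/(-12))/762 = √(-247 + 11*(-1/12))*(1/762) = √(-247 - 11/12)*(1/762) = √(-2975/12)*(1/762) = (5*I*√357/6)*(1/762) = 5*I*√357/4572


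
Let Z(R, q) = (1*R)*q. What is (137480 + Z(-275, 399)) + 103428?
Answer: 131183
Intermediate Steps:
Z(R, q) = R*q
(137480 + Z(-275, 399)) + 103428 = (137480 - 275*399) + 103428 = (137480 - 109725) + 103428 = 27755 + 103428 = 131183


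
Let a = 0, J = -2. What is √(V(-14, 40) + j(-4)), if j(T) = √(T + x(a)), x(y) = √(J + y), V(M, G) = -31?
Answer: √(-31 + √(-4 + I*√2)) ≈ 0.18324 + 5.5394*I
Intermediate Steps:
x(y) = √(-2 + y)
j(T) = √(T + I*√2) (j(T) = √(T + √(-2 + 0)) = √(T + √(-2)) = √(T + I*√2))
√(V(-14, 40) + j(-4)) = √(-31 + √(-4 + I*√2))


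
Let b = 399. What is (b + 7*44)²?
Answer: 499849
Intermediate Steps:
(b + 7*44)² = (399 + 7*44)² = (399 + 308)² = 707² = 499849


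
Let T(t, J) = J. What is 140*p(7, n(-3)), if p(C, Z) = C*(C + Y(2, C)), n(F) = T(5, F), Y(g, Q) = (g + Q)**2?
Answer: 86240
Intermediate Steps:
Y(g, Q) = (Q + g)**2
n(F) = F
p(C, Z) = C*(C + (2 + C)**2) (p(C, Z) = C*(C + (C + 2)**2) = C*(C + (2 + C)**2))
140*p(7, n(-3)) = 140*(7*(7 + (2 + 7)**2)) = 140*(7*(7 + 9**2)) = 140*(7*(7 + 81)) = 140*(7*88) = 140*616 = 86240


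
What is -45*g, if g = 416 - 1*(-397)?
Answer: -36585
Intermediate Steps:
g = 813 (g = 416 + 397 = 813)
-45*g = -45*813 = -36585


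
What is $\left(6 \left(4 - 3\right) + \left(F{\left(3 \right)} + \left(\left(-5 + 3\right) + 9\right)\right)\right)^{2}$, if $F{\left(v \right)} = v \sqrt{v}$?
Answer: $196 + 78 \sqrt{3} \approx 331.1$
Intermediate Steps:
$F{\left(v \right)} = v^{\frac{3}{2}}$
$\left(6 \left(4 - 3\right) + \left(F{\left(3 \right)} + \left(\left(-5 + 3\right) + 9\right)\right)\right)^{2} = \left(6 \left(4 - 3\right) + \left(3^{\frac{3}{2}} + \left(\left(-5 + 3\right) + 9\right)\right)\right)^{2} = \left(6 \cdot 1 + \left(3 \sqrt{3} + \left(-2 + 9\right)\right)\right)^{2} = \left(6 + \left(3 \sqrt{3} + 7\right)\right)^{2} = \left(6 + \left(7 + 3 \sqrt{3}\right)\right)^{2} = \left(13 + 3 \sqrt{3}\right)^{2}$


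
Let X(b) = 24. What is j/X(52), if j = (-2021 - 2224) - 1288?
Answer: -5533/24 ≈ -230.54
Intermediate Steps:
j = -5533 (j = -4245 - 1288 = -5533)
j/X(52) = -5533/24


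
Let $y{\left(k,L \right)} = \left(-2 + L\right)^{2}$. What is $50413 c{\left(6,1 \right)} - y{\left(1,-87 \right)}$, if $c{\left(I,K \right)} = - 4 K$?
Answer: $-209573$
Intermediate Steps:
$50413 c{\left(6,1 \right)} - y{\left(1,-87 \right)} = 50413 \left(\left(-4\right) 1\right) - \left(-2 - 87\right)^{2} = 50413 \left(-4\right) - \left(-89\right)^{2} = -201652 - 7921 = -209573$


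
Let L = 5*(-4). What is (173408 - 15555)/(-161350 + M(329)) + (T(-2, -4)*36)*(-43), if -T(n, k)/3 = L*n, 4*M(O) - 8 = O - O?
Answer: 29971846627/161348 ≈ 1.8576e+5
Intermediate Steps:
L = -20
M(O) = 2 (M(O) = 2 + (O - O)/4 = 2 + (¼)*0 = 2 + 0 = 2)
T(n, k) = 60*n (T(n, k) = -(-60)*n = 60*n)
(173408 - 15555)/(-161350 + M(329)) + (T(-2, -4)*36)*(-43) = (173408 - 15555)/(-161350 + 2) + ((60*(-2))*36)*(-43) = 157853/(-161348) - 120*36*(-43) = 157853*(-1/161348) - 4320*(-43) = -157853/161348 + 185760 = 29971846627/161348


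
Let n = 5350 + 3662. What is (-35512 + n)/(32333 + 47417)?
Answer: -106/319 ≈ -0.33229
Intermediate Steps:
n = 9012
(-35512 + n)/(32333 + 47417) = (-35512 + 9012)/(32333 + 47417) = -26500/79750 = -26500*1/79750 = -106/319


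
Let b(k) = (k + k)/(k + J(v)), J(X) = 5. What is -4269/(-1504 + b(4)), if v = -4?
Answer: 38421/13528 ≈ 2.8401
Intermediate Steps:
b(k) = 2*k/(5 + k) (b(k) = (k + k)/(k + 5) = (2*k)/(5 + k) = 2*k/(5 + k))
-4269/(-1504 + b(4)) = -4269/(-1504 + 2*4/(5 + 4)) = -4269/(-1504 + 2*4/9) = -4269/(-1504 + 2*4*(1/9)) = -4269/(-1504 + 8/9) = -4269/(-13528/9) = -4269*(-9/13528) = 38421/13528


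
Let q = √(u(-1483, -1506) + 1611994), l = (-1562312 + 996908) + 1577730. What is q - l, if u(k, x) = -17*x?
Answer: -1012326 + 2*√409399 ≈ -1.0110e+6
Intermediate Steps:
l = 1012326 (l = -565404 + 1577730 = 1012326)
q = 2*√409399 (q = √(-17*(-1506) + 1611994) = √(25602 + 1611994) = √1637596 = 2*√409399 ≈ 1279.7)
q - l = 2*√409399 - 1*1012326 = 2*√409399 - 1012326 = -1012326 + 2*√409399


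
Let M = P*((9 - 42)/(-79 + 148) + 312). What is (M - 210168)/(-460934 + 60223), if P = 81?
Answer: 4253499/9216353 ≈ 0.46152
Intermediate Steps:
M = 580365/23 (M = 81*((9 - 42)/(-79 + 148) + 312) = 81*(-33/69 + 312) = 81*(-33*1/69 + 312) = 81*(-11/23 + 312) = 81*(7165/23) = 580365/23 ≈ 25233.)
(M - 210168)/(-460934 + 60223) = (580365/23 - 210168)/(-460934 + 60223) = -4253499/23/(-400711) = -4253499/23*(-1/400711) = 4253499/9216353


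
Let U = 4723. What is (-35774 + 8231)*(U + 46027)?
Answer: -1397807250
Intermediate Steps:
(-35774 + 8231)*(U + 46027) = (-35774 + 8231)*(4723 + 46027) = -27543*50750 = -1397807250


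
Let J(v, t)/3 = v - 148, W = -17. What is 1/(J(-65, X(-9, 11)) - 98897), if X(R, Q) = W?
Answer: -1/99536 ≈ -1.0047e-5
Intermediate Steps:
X(R, Q) = -17
J(v, t) = -444 + 3*v (J(v, t) = 3*(v - 148) = 3*(-148 + v) = -444 + 3*v)
1/(J(-65, X(-9, 11)) - 98897) = 1/((-444 + 3*(-65)) - 98897) = 1/((-444 - 195) - 98897) = 1/(-639 - 98897) = 1/(-99536) = -1/99536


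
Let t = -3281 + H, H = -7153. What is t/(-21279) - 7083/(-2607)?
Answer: 19768955/6163817 ≈ 3.2073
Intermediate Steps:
t = -10434 (t = -3281 - 7153 = -10434)
t/(-21279) - 7083/(-2607) = -10434/(-21279) - 7083/(-2607) = -10434*(-1/21279) - 7083*(-1/2607) = 3478/7093 + 2361/869 = 19768955/6163817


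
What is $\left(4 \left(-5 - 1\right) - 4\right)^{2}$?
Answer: $784$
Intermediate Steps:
$\left(4 \left(-5 - 1\right) - 4\right)^{2} = \left(4 \left(-6\right) - 4\right)^{2} = \left(-24 - 4\right)^{2} = \left(-28\right)^{2} = 784$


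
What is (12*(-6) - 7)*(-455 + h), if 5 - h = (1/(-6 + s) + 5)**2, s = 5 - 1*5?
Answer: 1346239/36 ≈ 37396.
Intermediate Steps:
s = 0 (s = 5 - 5 = 0)
h = -661/36 (h = 5 - (1/(-6 + 0) + 5)**2 = 5 - (1/(-6) + 5)**2 = 5 - (-1/6 + 5)**2 = 5 - (29/6)**2 = 5 - 1*841/36 = 5 - 841/36 = -661/36 ≈ -18.361)
(12*(-6) - 7)*(-455 + h) = (12*(-6) - 7)*(-455 - 661/36) = (-72 - 7)*(-17041/36) = -79*(-17041/36) = 1346239/36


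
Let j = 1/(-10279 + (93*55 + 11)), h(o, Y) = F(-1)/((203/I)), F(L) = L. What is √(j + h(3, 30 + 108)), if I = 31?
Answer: I*√167312952814/1046059 ≈ 0.39103*I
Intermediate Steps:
h(o, Y) = -31/203 (h(o, Y) = -1/(203/31) = -1/(203*(1/31)) = -1/203/31 = -1*31/203 = -31/203)
j = -1/5153 (j = 1/(-10279 + (5115 + 11)) = 1/(-10279 + 5126) = 1/(-5153) = -1/5153 ≈ -0.00019406)
√(j + h(3, 30 + 108)) = √(-1/5153 - 31/203) = √(-159946/1046059) = I*√167312952814/1046059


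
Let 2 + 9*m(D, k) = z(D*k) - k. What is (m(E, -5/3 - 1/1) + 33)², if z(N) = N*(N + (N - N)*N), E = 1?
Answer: 7524049/6561 ≈ 1146.8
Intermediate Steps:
z(N) = N² (z(N) = N*(N + 0*N) = N*(N + 0) = N*N = N²)
m(D, k) = -2/9 - k/9 + D²*k²/9 (m(D, k) = -2/9 + ((D*k)² - k)/9 = -2/9 + (D²*k² - k)/9 = -2/9 + (-k + D²*k²)/9 = -2/9 + (-k/9 + D²*k²/9) = -2/9 - k/9 + D²*k²/9)
(m(E, -5/3 - 1/1) + 33)² = ((-2/9 - (-5/3 - 1/1)/9 + (⅑)*1²*(-5/3 - 1/1)²) + 33)² = ((-2/9 - (-5*⅓ - 1*1)/9 + (⅑)*1*(-5*⅓ - 1*1)²) + 33)² = ((-2/9 - (-5/3 - 1)/9 + (⅑)*1*(-5/3 - 1)²) + 33)² = ((-2/9 - ⅑*(-8/3) + (⅑)*1*(-8/3)²) + 33)² = ((-2/9 + 8/27 + (⅑)*1*(64/9)) + 33)² = ((-2/9 + 8/27 + 64/81) + 33)² = (70/81 + 33)² = (2743/81)² = 7524049/6561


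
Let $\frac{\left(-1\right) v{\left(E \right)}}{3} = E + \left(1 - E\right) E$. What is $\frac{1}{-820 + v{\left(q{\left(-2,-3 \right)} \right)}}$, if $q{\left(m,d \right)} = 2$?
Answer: $- \frac{1}{820} \approx -0.0012195$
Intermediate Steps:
$v{\left(E \right)} = - 3 E - 3 E \left(1 - E\right)$ ($v{\left(E \right)} = - 3 \left(E + \left(1 - E\right) E\right) = - 3 \left(E + E \left(1 - E\right)\right) = - 3 E - 3 E \left(1 - E\right)$)
$\frac{1}{-820 + v{\left(q{\left(-2,-3 \right)} \right)}} = \frac{1}{-820 + 3 \cdot 2 \left(-2 + 2\right)} = \frac{1}{-820 + 3 \cdot 2 \cdot 0} = \frac{1}{-820 + 0} = \frac{1}{-820} = - \frac{1}{820}$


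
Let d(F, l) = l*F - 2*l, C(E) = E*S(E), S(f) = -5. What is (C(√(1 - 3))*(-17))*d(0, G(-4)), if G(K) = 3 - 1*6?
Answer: 510*I*√2 ≈ 721.25*I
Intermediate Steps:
G(K) = -3 (G(K) = 3 - 6 = -3)
C(E) = -5*E (C(E) = E*(-5) = -5*E)
d(F, l) = -2*l + F*l (d(F, l) = F*l - 2*l = -2*l + F*l)
(C(√(1 - 3))*(-17))*d(0, G(-4)) = (-5*√(1 - 3)*(-17))*(-3*(-2 + 0)) = (-5*I*√2*(-17))*(-3*(-2)) = (-5*I*√2*(-17))*6 = (85*I*√2)*6 = 510*I*√2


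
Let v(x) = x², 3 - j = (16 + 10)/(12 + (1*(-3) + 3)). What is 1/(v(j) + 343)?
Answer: 36/12373 ≈ 0.0029096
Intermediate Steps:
j = ⅚ (j = 3 - (16 + 10)/(12 + (1*(-3) + 3)) = 3 - 26/(12 + (-3 + 3)) = 3 - 26/(12 + 0) = 3 - 26/12 = 3 - 1*13/6 = 3 - 13/6 = ⅚ ≈ 0.83333)
1/(v(j) + 343) = 1/((⅚)² + 343) = 1/(25/36 + 343) = 1/(12373/36) = 36/12373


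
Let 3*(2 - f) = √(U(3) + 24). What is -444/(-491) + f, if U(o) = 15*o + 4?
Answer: 1426/491 - √73/3 ≈ 0.056276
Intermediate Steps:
U(o) = 4 + 15*o
f = 2 - √73/3 (f = 2 - √((4 + 15*3) + 24)/3 = 2 - √((4 + 45) + 24)/3 = 2 - √(49 + 24)/3 = 2 - √73/3 ≈ -0.84800)
-444/(-491) + f = -444/(-491) + (2 - √73/3) = -1/491*(-444) + (2 - √73/3) = 444/491 + (2 - √73/3) = 1426/491 - √73/3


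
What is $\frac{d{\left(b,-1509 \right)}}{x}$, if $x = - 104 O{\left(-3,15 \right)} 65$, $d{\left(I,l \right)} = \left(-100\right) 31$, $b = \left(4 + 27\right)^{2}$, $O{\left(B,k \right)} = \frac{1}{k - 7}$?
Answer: $\frac{620}{169} \approx 3.6686$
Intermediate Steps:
$O{\left(B,k \right)} = \frac{1}{-7 + k}$
$b = 961$ ($b = 31^{2} = 961$)
$d{\left(I,l \right)} = -3100$
$x = -845$ ($x = - \frac{104}{-7 + 15} \cdot 65 = - \frac{104}{8} \cdot 65 = \left(-104\right) \frac{1}{8} \cdot 65 = \left(-13\right) 65 = -845$)
$\frac{d{\left(b,-1509 \right)}}{x} = - \frac{3100}{-845} = \left(-3100\right) \left(- \frac{1}{845}\right) = \frac{620}{169}$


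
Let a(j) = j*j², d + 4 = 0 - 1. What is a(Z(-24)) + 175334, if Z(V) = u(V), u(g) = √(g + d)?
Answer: 175334 - 29*I*√29 ≈ 1.7533e+5 - 156.17*I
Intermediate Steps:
d = -5 (d = -4 + (0 - 1) = -4 - 1 = -5)
u(g) = √(-5 + g) (u(g) = √(g - 5) = √(-5 + g))
Z(V) = √(-5 + V)
a(j) = j³
a(Z(-24)) + 175334 = (√(-5 - 24))³ + 175334 = (√(-29))³ + 175334 = (I*√29)³ + 175334 = -29*I*√29 + 175334 = 175334 - 29*I*√29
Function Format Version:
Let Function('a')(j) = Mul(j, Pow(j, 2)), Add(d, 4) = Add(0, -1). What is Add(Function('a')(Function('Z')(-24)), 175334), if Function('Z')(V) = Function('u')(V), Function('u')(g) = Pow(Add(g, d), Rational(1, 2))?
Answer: Add(175334, Mul(-29, I, Pow(29, Rational(1, 2)))) ≈ Add(1.7533e+5, Mul(-156.17, I))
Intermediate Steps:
d = -5 (d = Add(-4, Add(0, -1)) = Add(-4, -1) = -5)
Function('u')(g) = Pow(Add(-5, g), Rational(1, 2)) (Function('u')(g) = Pow(Add(g, -5), Rational(1, 2)) = Pow(Add(-5, g), Rational(1, 2)))
Function('Z')(V) = Pow(Add(-5, V), Rational(1, 2))
Function('a')(j) = Pow(j, 3)
Add(Function('a')(Function('Z')(-24)), 175334) = Add(Pow(Pow(Add(-5, -24), Rational(1, 2)), 3), 175334) = Add(Pow(Pow(-29, Rational(1, 2)), 3), 175334) = Add(Pow(Mul(I, Pow(29, Rational(1, 2))), 3), 175334) = Add(Mul(-29, I, Pow(29, Rational(1, 2))), 175334) = Add(175334, Mul(-29, I, Pow(29, Rational(1, 2))))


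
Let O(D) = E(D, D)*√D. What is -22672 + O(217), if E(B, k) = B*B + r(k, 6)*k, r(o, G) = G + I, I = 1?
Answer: -22672 + 48608*√217 ≈ 6.9337e+5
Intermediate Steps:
r(o, G) = 1 + G (r(o, G) = G + 1 = 1 + G)
E(B, k) = B² + 7*k (E(B, k) = B*B + (1 + 6)*k = B² + 7*k)
O(D) = √D*(D² + 7*D) (O(D) = (D² + 7*D)*√D = √D*(D² + 7*D))
-22672 + O(217) = -22672 + 217^(3/2)*(7 + 217) = -22672 + (217*√217)*224 = -22672 + 48608*√217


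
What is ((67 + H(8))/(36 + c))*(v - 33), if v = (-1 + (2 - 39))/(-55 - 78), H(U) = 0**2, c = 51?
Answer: -15343/609 ≈ -25.194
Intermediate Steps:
H(U) = 0
v = 2/7 (v = (-1 - 37)/(-133) = -38*(-1/133) = 2/7 ≈ 0.28571)
((67 + H(8))/(36 + c))*(v - 33) = ((67 + 0)/(36 + 51))*(2/7 - 33) = (67/87)*(-229/7) = -15343/609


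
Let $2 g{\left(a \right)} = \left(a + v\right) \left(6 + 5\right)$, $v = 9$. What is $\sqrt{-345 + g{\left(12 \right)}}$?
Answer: $\frac{3 i \sqrt{102}}{2} \approx 15.149 i$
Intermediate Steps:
$g{\left(a \right)} = \frac{99}{2} + \frac{11 a}{2}$ ($g{\left(a \right)} = \frac{\left(a + 9\right) \left(6 + 5\right)}{2} = \frac{\left(9 + a\right) 11}{2} = \frac{99 + 11 a}{2} = \frac{99}{2} + \frac{11 a}{2}$)
$\sqrt{-345 + g{\left(12 \right)}} = \sqrt{-345 + \left(\frac{99}{2} + \frac{11}{2} \cdot 12\right)} = \sqrt{-345 + \left(\frac{99}{2} + 66\right)} = \sqrt{-345 + \frac{231}{2}} = \sqrt{- \frac{459}{2}} = \frac{3 i \sqrt{102}}{2}$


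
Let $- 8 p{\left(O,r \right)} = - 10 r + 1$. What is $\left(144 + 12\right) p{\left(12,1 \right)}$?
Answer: $\frac{351}{2} \approx 175.5$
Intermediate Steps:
$p{\left(O,r \right)} = - \frac{1}{8} + \frac{5 r}{4}$ ($p{\left(O,r \right)} = - \frac{- 10 r + 1}{8} = - \frac{1 - 10 r}{8} = - \frac{1}{8} + \frac{5 r}{4}$)
$\left(144 + 12\right) p{\left(12,1 \right)} = \left(144 + 12\right) \left(- \frac{1}{8} + \frac{5}{4} \cdot 1\right) = 156 \left(- \frac{1}{8} + \frac{5}{4}\right) = 156 \cdot \frac{9}{8} = \frac{351}{2}$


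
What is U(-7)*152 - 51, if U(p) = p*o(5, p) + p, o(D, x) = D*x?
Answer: 36125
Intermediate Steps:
U(p) = p + 5*p**2 (U(p) = p*(5*p) + p = 5*p**2 + p = p + 5*p**2)
U(-7)*152 - 51 = -7*(1 + 5*(-7))*152 - 51 = -7*(1 - 35)*152 - 51 = -7*(-34)*152 - 51 = 238*152 - 51 = 36176 - 51 = 36125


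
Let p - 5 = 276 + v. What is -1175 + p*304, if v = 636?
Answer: 277593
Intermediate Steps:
p = 917 (p = 5 + (276 + 636) = 5 + 912 = 917)
-1175 + p*304 = -1175 + 917*304 = -1175 + 278768 = 277593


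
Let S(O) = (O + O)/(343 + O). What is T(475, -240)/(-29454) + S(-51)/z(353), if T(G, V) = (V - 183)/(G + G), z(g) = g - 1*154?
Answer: -235792743/135494781700 ≈ -0.0017402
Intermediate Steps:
z(g) = -154 + g (z(g) = g - 154 = -154 + g)
S(O) = 2*O/(343 + O) (S(O) = (2*O)/(343 + O) = 2*O/(343 + O))
T(G, V) = (-183 + V)/(2*G) (T(G, V) = (-183 + V)/((2*G)) = (-183 + V)*(1/(2*G)) = (-183 + V)/(2*G))
T(475, -240)/(-29454) + S(-51)/z(353) = ((½)*(-183 - 240)/475)/(-29454) + (2*(-51)/(343 - 51))/(-154 + 353) = ((½)*(1/475)*(-423))*(-1/29454) + (2*(-51)/292)/199 = -423/950*(-1/29454) + (2*(-51)*(1/292))*(1/199) = 141/9327100 - 51/146*1/199 = 141/9327100 - 51/29054 = -235792743/135494781700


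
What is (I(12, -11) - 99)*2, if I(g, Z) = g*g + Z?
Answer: 68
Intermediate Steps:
I(g, Z) = Z + g² (I(g, Z) = g² + Z = Z + g²)
(I(12, -11) - 99)*2 = ((-11 + 12²) - 99)*2 = ((-11 + 144) - 99)*2 = (133 - 99)*2 = 34*2 = 68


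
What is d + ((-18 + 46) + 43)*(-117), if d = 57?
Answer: -8250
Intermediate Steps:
d + ((-18 + 46) + 43)*(-117) = 57 + ((-18 + 46) + 43)*(-117) = 57 + (28 + 43)*(-117) = 57 + 71*(-117) = 57 - 8307 = -8250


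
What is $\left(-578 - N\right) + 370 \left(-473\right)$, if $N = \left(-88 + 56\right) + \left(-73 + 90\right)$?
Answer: $-175573$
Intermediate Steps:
$N = -15$ ($N = -32 + 17 = -15$)
$\left(-578 - N\right) + 370 \left(-473\right) = \left(-578 - -15\right) + 370 \left(-473\right) = \left(-578 + 15\right) - 175010 = -563 - 175010 = -175573$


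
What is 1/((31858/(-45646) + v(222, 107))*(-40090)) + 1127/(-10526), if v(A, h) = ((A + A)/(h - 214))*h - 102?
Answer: -7417650380862/69279699362455 ≈ -0.10707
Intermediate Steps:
v(A, h) = -102 + 2*A*h/(-214 + h) (v(A, h) = ((2*A)/(-214 + h))*h - 102 = (2*A/(-214 + h))*h - 102 = 2*A*h/(-214 + h) - 102 = -102 + 2*A*h/(-214 + h))
1/((31858/(-45646) + v(222, 107))*(-40090)) + 1127/(-10526) = 1/((31858/(-45646) + 2*(10914 - 51*107 + 222*107)/(-214 + 107))*(-40090)) + 1127/(-10526) = -1/40090/(31858*(-1/45646) + 2*(10914 - 5457 + 23754)/(-107)) + 1127*(-1/10526) = -1/40090/(-15929/22823 + 2*(-1/107)*29211) - 1127/10526 = -1/40090/(-15929/22823 - 546) - 1127/10526 = -1/40090/(-12477287/22823) - 1127/10526 = -22823/12477287*(-1/40090) - 1127/10526 = 22823/500214435830 - 1127/10526 = -7417650380862/69279699362455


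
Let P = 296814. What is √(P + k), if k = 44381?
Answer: √341195 ≈ 584.12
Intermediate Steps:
√(P + k) = √(296814 + 44381) = √341195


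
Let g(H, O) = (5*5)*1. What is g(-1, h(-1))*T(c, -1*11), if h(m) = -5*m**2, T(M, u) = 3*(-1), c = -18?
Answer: -75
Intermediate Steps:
T(M, u) = -3
g(H, O) = 25 (g(H, O) = 25*1 = 25)
g(-1, h(-1))*T(c, -1*11) = 25*(-3) = -75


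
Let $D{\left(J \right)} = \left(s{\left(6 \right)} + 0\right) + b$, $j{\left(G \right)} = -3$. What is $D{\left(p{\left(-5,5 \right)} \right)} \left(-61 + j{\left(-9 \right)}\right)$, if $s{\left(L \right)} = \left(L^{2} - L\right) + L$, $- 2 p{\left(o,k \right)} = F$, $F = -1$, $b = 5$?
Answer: $-2624$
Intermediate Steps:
$p{\left(o,k \right)} = \frac{1}{2}$ ($p{\left(o,k \right)} = \left(- \frac{1}{2}\right) \left(-1\right) = \frac{1}{2}$)
$s{\left(L \right)} = L^{2}$
$D{\left(J \right)} = 41$ ($D{\left(J \right)} = \left(6^{2} + 0\right) + 5 = \left(36 + 0\right) + 5 = 36 + 5 = 41$)
$D{\left(p{\left(-5,5 \right)} \right)} \left(-61 + j{\left(-9 \right)}\right) = 41 \left(-61 - 3\right) = 41 \left(-64\right) = -2624$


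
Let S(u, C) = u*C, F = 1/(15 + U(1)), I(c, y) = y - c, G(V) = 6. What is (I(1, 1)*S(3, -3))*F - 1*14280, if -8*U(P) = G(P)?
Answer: -14280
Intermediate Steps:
U(P) = -¾ (U(P) = -⅛*6 = -¾)
F = 4/57 (F = 1/(15 - ¾) = 1/(57/4) = 4/57 ≈ 0.070175)
S(u, C) = C*u
(I(1, 1)*S(3, -3))*F - 1*14280 = ((1 - 1*1)*(-3*3))*(4/57) - 1*14280 = ((1 - 1)*(-9))*(4/57) - 14280 = (0*(-9))*(4/57) - 14280 = 0*(4/57) - 14280 = 0 - 14280 = -14280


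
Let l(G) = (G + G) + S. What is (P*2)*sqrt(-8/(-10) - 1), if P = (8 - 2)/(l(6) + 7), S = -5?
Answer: 6*I*sqrt(5)/35 ≈ 0.38333*I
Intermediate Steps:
l(G) = -5 + 2*G (l(G) = (G + G) - 5 = 2*G - 5 = -5 + 2*G)
P = 3/7 (P = (8 - 2)/((-5 + 2*6) + 7) = 6/((-5 + 12) + 7) = 6/(7 + 7) = 6/14 = 6*(1/14) = 3/7 ≈ 0.42857)
(P*2)*sqrt(-8/(-10) - 1) = ((3/7)*2)*sqrt(-8/(-10) - 1) = 6*sqrt(-8*(-1/10) - 1)/7 = 6*sqrt(4/5 - 1)/7 = 6*sqrt(-1/5)/7 = 6*(I*sqrt(5)/5)/7 = 6*I*sqrt(5)/35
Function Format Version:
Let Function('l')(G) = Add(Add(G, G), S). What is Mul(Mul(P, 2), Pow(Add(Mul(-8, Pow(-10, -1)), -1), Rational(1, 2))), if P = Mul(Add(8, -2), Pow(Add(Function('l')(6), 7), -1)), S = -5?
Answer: Mul(Rational(6, 35), I, Pow(5, Rational(1, 2))) ≈ Mul(0.38333, I)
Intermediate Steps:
Function('l')(G) = Add(-5, Mul(2, G)) (Function('l')(G) = Add(Add(G, G), -5) = Add(Mul(2, G), -5) = Add(-5, Mul(2, G)))
P = Rational(3, 7) (P = Mul(Add(8, -2), Pow(Add(Add(-5, Mul(2, 6)), 7), -1)) = Mul(6, Pow(Add(Add(-5, 12), 7), -1)) = Mul(6, Pow(Add(7, 7), -1)) = Mul(6, Pow(14, -1)) = Mul(6, Rational(1, 14)) = Rational(3, 7) ≈ 0.42857)
Mul(Mul(P, 2), Pow(Add(Mul(-8, Pow(-10, -1)), -1), Rational(1, 2))) = Mul(Mul(Rational(3, 7), 2), Pow(Add(Mul(-8, Pow(-10, -1)), -1), Rational(1, 2))) = Mul(Rational(6, 7), Pow(Add(Mul(-8, Rational(-1, 10)), -1), Rational(1, 2))) = Mul(Rational(6, 7), Pow(Add(Rational(4, 5), -1), Rational(1, 2))) = Mul(Rational(6, 7), Pow(Rational(-1, 5), Rational(1, 2))) = Mul(Rational(6, 7), Mul(Rational(1, 5), I, Pow(5, Rational(1, 2)))) = Mul(Rational(6, 35), I, Pow(5, Rational(1, 2)))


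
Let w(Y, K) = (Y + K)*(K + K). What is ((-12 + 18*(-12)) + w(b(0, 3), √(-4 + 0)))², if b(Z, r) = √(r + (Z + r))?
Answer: 55600 - 1888*I*√6 ≈ 55600.0 - 4624.6*I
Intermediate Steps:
b(Z, r) = √(Z + 2*r)
w(Y, K) = 2*K*(K + Y) (w(Y, K) = (K + Y)*(2*K) = 2*K*(K + Y))
((-12 + 18*(-12)) + w(b(0, 3), √(-4 + 0)))² = ((-12 + 18*(-12)) + 2*√(-4 + 0)*(√(-4 + 0) + √(0 + 2*3)))² = ((-12 - 216) + 2*√(-4)*(√(-4) + √(0 + 6)))² = (-228 + 2*(2*I)*(2*I + √6))² = (-228 + 2*(2*I)*(√6 + 2*I))² = (-228 + 4*I*(√6 + 2*I))²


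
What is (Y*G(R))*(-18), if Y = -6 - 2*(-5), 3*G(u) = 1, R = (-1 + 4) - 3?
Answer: -24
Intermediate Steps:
R = 0 (R = 3 - 3 = 0)
G(u) = ⅓ (G(u) = (⅓)*1 = ⅓)
Y = 4 (Y = -6 + 10 = 4)
(Y*G(R))*(-18) = (4*(⅓))*(-18) = (4/3)*(-18) = -24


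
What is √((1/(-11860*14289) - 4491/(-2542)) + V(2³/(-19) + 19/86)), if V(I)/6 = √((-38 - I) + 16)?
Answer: √(13677785250296098301038793685 + 28428076244190359406393900*I*√58204714)/87988139904390 ≈ 3.8624 + 3.6265*I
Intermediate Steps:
V(I) = 6*√(-22 - I) (V(I) = 6*√((-38 - I) + 16) = 6*√(-22 - I))
√((1/(-11860*14289) - 4491/(-2542)) + V(2³/(-19) + 19/86)) = √((1/(-11860*14289) - 4491/(-2542)) + 6*√(-22 - (2³/(-19) + 19/86))) = √((-1/11860*1/14289 - 4491*(-1/2542)) + 6*√(-22 - (8*(-1/19) + 19*(1/86)))) = √((-1/169467540 + 4491/2542) + 6*√(-22 - (-8/19 + 19/86))) = √(380539359799/215393243340 + 6*√(-22 - 1*(-327/1634))) = √(380539359799/215393243340 + 6*√(-22 + 327/1634)) = √(380539359799/215393243340 + 6*√(-35621/1634)) = √(380539359799/215393243340 + 6*(I*√58204714/1634)) = √(380539359799/215393243340 + 3*I*√58204714/817)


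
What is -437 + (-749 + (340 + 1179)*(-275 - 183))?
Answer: -696888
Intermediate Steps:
-437 + (-749 + (340 + 1179)*(-275 - 183)) = -437 + (-749 + 1519*(-458)) = -437 + (-749 - 695702) = -437 - 696451 = -696888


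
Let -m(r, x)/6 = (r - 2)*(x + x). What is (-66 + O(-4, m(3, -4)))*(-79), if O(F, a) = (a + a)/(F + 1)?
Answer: 7742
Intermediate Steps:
m(r, x) = -12*x*(-2 + r) (m(r, x) = -6*(r - 2)*(x + x) = -6*(-2 + r)*2*x = -12*x*(-2 + r))
O(F, a) = 2*a/(1 + F) (O(F, a) = (2*a)/(1 + F) = 2*a/(1 + F))
(-66 + O(-4, m(3, -4)))*(-79) = (-66 + 2*(12*(-4)*(2 - 1*3))/(1 - 4))*(-79) = (-66 + 2*(12*(-4)*(2 - 3))/(-3))*(-79) = (-66 + 2*(12*(-4)*(-1))*(-⅓))*(-79) = (-66 + 2*48*(-⅓))*(-79) = (-66 - 32)*(-79) = -98*(-79) = 7742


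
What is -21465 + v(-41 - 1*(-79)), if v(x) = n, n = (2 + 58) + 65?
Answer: -21340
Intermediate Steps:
n = 125 (n = 60 + 65 = 125)
v(x) = 125
-21465 + v(-41 - 1*(-79)) = -21465 + 125 = -21340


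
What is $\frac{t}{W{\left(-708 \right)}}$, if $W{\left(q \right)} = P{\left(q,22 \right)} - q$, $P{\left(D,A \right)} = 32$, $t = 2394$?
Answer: $\frac{1197}{370} \approx 3.2351$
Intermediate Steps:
$W{\left(q \right)} = 32 - q$
$\frac{t}{W{\left(-708 \right)}} = \frac{2394}{32 - -708} = \frac{2394}{32 + 708} = \frac{2394}{740} = 2394 \cdot \frac{1}{740} = \frac{1197}{370}$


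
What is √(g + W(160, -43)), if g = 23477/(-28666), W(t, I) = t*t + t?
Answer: √21167337970878/28666 ≈ 160.50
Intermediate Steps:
W(t, I) = t + t² (W(t, I) = t² + t = t + t²)
g = -23477/28666 (g = 23477*(-1/28666) = -23477/28666 ≈ -0.81898)
√(g + W(160, -43)) = √(-23477/28666 + 160*(1 + 160)) = √(-23477/28666 + 160*161) = √(-23477/28666 + 25760) = √(738412683/28666) = √21167337970878/28666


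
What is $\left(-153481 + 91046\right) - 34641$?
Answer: $-97076$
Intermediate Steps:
$\left(-153481 + 91046\right) - 34641 = -62435 - 34641 = -97076$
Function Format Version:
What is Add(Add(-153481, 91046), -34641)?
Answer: -97076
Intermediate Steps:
Add(Add(-153481, 91046), -34641) = Add(-62435, -34641) = -97076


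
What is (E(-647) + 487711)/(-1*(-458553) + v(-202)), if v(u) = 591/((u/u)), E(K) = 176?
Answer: 162629/153048 ≈ 1.0626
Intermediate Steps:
v(u) = 591 (v(u) = 591/1 = 591*1 = 591)
(E(-647) + 487711)/(-1*(-458553) + v(-202)) = (176 + 487711)/(-1*(-458553) + 591) = 487887/(458553 + 591) = 487887/459144 = 487887*(1/459144) = 162629/153048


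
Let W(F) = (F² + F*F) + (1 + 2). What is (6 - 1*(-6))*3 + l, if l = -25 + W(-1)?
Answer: 16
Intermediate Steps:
W(F) = 3 + 2*F² (W(F) = (F² + F²) + 3 = 2*F² + 3 = 3 + 2*F²)
l = -20 (l = -25 + (3 + 2*(-1)²) = -25 + (3 + 2*1) = -25 + (3 + 2) = -25 + 5 = -20)
(6 - 1*(-6))*3 + l = (6 - 1*(-6))*3 - 20 = (6 + 6)*3 - 20 = 12*3 - 20 = 36 - 20 = 16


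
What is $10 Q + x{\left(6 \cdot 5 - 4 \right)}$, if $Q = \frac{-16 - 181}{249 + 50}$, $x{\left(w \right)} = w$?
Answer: $\frac{5804}{299} \approx 19.411$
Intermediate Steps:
$Q = - \frac{197}{299} \approx -0.65886$
$10 Q + x{\left(6 \cdot 5 - 4 \right)} = 10 \left(- \frac{197}{299}\right) + \left(6 \cdot 5 - 4\right) = - \frac{1970}{299} + \left(30 - 4\right) = - \frac{1970}{299} + 26 = \frac{5804}{299}$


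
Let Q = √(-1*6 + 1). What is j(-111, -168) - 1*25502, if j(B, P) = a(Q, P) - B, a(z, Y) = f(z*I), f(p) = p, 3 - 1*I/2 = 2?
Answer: -25391 + 2*I*√5 ≈ -25391.0 + 4.4721*I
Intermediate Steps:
I = 2 (I = 6 - 2*2 = 6 - 4 = 2)
Q = I*√5 (Q = √(-6 + 1) = √(-5) = I*√5 ≈ 2.2361*I)
a(z, Y) = 2*z (a(z, Y) = z*2 = 2*z)
j(B, P) = -B + 2*I*√5 (j(B, P) = 2*(I*√5) - B = 2*I*√5 - B = -B + 2*I*√5)
j(-111, -168) - 1*25502 = (-1*(-111) + 2*I*√5) - 1*25502 = (111 + 2*I*√5) - 25502 = -25391 + 2*I*√5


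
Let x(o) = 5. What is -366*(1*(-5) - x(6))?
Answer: 3660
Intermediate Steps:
-366*(1*(-5) - x(6)) = -366*(1*(-5) - 1*5) = -366*(-5 - 5) = -366*(-10) = 3660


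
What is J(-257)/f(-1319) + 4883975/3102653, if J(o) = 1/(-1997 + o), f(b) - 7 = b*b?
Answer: 19152200620618547/12166858495752016 ≈ 1.5741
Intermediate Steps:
f(b) = 7 + b² (f(b) = 7 + b*b = 7 + b²)
J(-257)/f(-1319) + 4883975/3102653 = 1/((-1997 - 257)*(7 + (-1319)²)) + 4883975/3102653 = 1/((-2254)*(7 + 1739761)) + 4883975*(1/3102653) = -1/2254/1739768 + 4883975/3102653 = -1/2254*1/1739768 + 4883975/3102653 = -1/3921437072 + 4883975/3102653 = 19152200620618547/12166858495752016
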